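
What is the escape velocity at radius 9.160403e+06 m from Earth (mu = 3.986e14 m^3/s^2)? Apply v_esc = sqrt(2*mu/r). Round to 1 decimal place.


Step 1: 2*mu/r = 2 * 3.986e14 / 9.160403e+06 = 87026738.8891
Step 2: v_esc = sqrt(87026738.8891) = 9328.8 m/s

9328.8


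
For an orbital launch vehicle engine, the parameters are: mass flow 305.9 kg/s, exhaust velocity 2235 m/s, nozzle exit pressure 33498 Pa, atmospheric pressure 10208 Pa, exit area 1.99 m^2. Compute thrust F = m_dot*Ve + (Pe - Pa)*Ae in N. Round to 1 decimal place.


Step 1: Momentum thrust = m_dot * Ve = 305.9 * 2235 = 683686.5 N
Step 2: Pressure thrust = (Pe - Pa) * Ae = (33498 - 10208) * 1.99 = 46347.10 N
Step 3: Total thrust F = 683686.5 + 46347.10 = 730033.6 N

730033.6


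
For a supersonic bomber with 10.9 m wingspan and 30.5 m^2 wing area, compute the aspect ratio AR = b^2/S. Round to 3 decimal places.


Step 1: b^2 = 10.9^2 = 118.81
Step 2: AR = 118.81 / 30.5 = 3.895

3.895


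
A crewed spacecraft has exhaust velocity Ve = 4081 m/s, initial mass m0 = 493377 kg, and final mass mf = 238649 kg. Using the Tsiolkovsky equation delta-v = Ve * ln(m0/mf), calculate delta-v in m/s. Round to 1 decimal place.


Step 1: Mass ratio m0/mf = 493377 / 238649 = 2.067375
Step 2: ln(2.067375) = 0.72628
Step 3: delta-v = 4081 * 0.72628 = 2963.9 m/s

2963.9


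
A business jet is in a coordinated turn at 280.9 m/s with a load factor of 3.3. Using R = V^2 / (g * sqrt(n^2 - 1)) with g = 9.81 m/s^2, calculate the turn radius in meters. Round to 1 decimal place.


Step 1: V^2 = 280.9^2 = 78904.81
Step 2: n^2 - 1 = 3.3^2 - 1 = 9.89
Step 3: sqrt(9.89) = 3.144837
Step 4: R = 78904.81 / (9.81 * 3.144837) = 2557.6 m

2557.6


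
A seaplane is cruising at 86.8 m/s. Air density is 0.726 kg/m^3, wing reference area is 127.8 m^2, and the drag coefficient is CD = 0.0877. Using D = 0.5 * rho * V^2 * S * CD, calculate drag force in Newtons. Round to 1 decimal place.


Step 1: Dynamic pressure q = 0.5 * 0.726 * 86.8^2 = 2734.9291 Pa
Step 2: Drag D = q * S * CD = 2734.9291 * 127.8 * 0.0877
Step 3: D = 30653.2 N

30653.2


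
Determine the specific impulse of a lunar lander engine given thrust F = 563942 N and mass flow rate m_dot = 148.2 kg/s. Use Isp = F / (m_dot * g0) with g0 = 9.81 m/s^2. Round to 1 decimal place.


Step 1: m_dot * g0 = 148.2 * 9.81 = 1453.84
Step 2: Isp = 563942 / 1453.84 = 387.9 s

387.9


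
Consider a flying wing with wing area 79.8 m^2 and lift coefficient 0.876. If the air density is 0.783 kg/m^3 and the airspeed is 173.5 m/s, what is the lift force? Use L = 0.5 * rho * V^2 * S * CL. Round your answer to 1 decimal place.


Step 1: Calculate dynamic pressure q = 0.5 * 0.783 * 173.5^2 = 0.5 * 0.783 * 30102.25 = 11785.0309 Pa
Step 2: Multiply by wing area and lift coefficient: L = 11785.0309 * 79.8 * 0.876
Step 3: L = 940445.4638 * 0.876 = 823830.2 N

823830.2


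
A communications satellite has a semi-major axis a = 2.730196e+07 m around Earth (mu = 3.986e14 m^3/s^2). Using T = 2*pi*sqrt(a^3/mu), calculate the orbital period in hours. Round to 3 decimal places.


Step 1: a^3 / mu = 2.035080e+22 / 3.986e14 = 5.105569e+07
Step 2: sqrt(5.105569e+07) = 7145.3267 s
Step 3: T = 2*pi * 7145.3267 = 44895.41 s
Step 4: T in hours = 44895.41 / 3600 = 12.471 hours

12.471


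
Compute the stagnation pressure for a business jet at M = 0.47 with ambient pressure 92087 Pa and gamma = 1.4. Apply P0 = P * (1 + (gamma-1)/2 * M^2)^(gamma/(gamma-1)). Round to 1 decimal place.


Step 1: (gamma-1)/2 * M^2 = 0.2 * 0.2209 = 0.04418
Step 2: 1 + 0.04418 = 1.04418
Step 3: Exponent gamma/(gamma-1) = 3.5
Step 4: P0 = 92087 * 1.04418^3.5 = 107130.3 Pa

107130.3


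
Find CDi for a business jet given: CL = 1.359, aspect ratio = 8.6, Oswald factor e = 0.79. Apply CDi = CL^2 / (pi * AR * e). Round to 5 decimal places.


Step 1: CL^2 = 1.359^2 = 1.846881
Step 2: pi * AR * e = 3.14159 * 8.6 * 0.79 = 21.34398
Step 3: CDi = 1.846881 / 21.34398 = 0.08653

0.08653


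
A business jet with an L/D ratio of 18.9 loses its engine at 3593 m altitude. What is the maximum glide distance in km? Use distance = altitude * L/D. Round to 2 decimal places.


Step 1: Glide distance = altitude * L/D = 3593 * 18.9 = 67907.7 m
Step 2: Convert to km: 67907.7 / 1000 = 67.91 km

67.91


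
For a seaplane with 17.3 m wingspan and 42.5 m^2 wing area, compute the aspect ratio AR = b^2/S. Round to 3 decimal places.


Step 1: b^2 = 17.3^2 = 299.29
Step 2: AR = 299.29 / 42.5 = 7.042

7.042


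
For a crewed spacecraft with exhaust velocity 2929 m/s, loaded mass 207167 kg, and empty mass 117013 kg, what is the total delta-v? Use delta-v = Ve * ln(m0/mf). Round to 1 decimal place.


Step 1: Mass ratio m0/mf = 207167 / 117013 = 1.770461
Step 2: ln(1.770461) = 0.57124
Step 3: delta-v = 2929 * 0.57124 = 1673.2 m/s

1673.2


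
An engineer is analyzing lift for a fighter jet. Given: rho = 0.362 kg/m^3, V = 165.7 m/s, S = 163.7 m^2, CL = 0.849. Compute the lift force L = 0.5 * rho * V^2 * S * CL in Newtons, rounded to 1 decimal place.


Step 1: Calculate dynamic pressure q = 0.5 * 0.362 * 165.7^2 = 0.5 * 0.362 * 27456.49 = 4969.6247 Pa
Step 2: Multiply by wing area and lift coefficient: L = 4969.6247 * 163.7 * 0.849
Step 3: L = 813527.5618 * 0.849 = 690684.9 N

690684.9


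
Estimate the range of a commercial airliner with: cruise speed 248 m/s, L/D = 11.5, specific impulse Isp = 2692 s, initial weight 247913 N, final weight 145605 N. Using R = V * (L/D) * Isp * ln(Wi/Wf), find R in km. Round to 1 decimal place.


Step 1: Coefficient = V * (L/D) * Isp = 248 * 11.5 * 2692 = 7677584.0 m
Step 2: Wi/Wf = 247913 / 145605 = 1.702641
Step 3: ln(1.702641) = 0.53218
Step 4: R = 7677584.0 * 0.53218 = 4085859.7 m = 4085.9 km

4085.9


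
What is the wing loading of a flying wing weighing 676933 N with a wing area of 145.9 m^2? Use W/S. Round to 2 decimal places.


Step 1: Wing loading = W / S = 676933 / 145.9
Step 2: Wing loading = 4639.71 N/m^2

4639.71


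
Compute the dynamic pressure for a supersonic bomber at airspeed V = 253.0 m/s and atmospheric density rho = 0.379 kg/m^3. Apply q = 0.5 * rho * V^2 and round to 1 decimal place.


Step 1: V^2 = 253.0^2 = 64009.0
Step 2: q = 0.5 * 0.379 * 64009.0
Step 3: q = 12129.7 Pa

12129.7


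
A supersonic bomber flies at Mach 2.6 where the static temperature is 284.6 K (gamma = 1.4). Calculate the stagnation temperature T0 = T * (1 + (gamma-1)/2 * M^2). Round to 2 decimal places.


Step 1: (gamma-1)/2 = 0.2
Step 2: M^2 = 6.76
Step 3: 1 + 0.2 * 6.76 = 2.352
Step 4: T0 = 284.6 * 2.352 = 669.38 K

669.38


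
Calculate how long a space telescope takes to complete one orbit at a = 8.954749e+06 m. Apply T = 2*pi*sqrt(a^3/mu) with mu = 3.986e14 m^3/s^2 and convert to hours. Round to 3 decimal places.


Step 1: a^3 / mu = 7.180592e+20 / 3.986e14 = 1.801453e+06
Step 2: sqrt(1.801453e+06) = 1342.1822 s
Step 3: T = 2*pi * 1342.1822 = 8433.18 s
Step 4: T in hours = 8433.18 / 3600 = 2.343 hours

2.343


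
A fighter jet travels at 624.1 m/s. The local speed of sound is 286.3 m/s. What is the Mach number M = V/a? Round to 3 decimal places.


Step 1: M = V / a = 624.1 / 286.3
Step 2: M = 2.180

2.180


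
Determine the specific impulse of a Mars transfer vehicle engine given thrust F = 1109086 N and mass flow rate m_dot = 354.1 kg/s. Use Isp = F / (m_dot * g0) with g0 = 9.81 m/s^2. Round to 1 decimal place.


Step 1: m_dot * g0 = 354.1 * 9.81 = 3473.72
Step 2: Isp = 1109086 / 3473.72 = 319.3 s

319.3


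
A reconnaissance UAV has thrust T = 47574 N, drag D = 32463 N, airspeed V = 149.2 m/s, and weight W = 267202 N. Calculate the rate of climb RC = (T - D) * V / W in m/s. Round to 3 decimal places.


Step 1: Excess thrust = T - D = 47574 - 32463 = 15111 N
Step 2: Excess power = 15111 * 149.2 = 2254561.2 W
Step 3: RC = 2254561.2 / 267202 = 8.438 m/s

8.438


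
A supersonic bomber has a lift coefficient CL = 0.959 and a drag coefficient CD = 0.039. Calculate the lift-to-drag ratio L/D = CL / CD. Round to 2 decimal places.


Step 1: L/D = CL / CD = 0.959 / 0.039
Step 2: L/D = 24.59

24.59


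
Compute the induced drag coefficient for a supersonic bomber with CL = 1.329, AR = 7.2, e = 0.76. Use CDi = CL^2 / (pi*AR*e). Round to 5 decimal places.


Step 1: CL^2 = 1.329^2 = 1.766241
Step 2: pi * AR * e = 3.14159 * 7.2 * 0.76 = 17.190795
Step 3: CDi = 1.766241 / 17.190795 = 0.10274

0.10274


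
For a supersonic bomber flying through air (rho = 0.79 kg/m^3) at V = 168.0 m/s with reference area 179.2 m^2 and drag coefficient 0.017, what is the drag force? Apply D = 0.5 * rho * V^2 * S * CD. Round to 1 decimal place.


Step 1: Dynamic pressure q = 0.5 * 0.79 * 168.0^2 = 11148.48 Pa
Step 2: Drag D = q * S * CD = 11148.48 * 179.2 * 0.017
Step 3: D = 33962.7 N

33962.7


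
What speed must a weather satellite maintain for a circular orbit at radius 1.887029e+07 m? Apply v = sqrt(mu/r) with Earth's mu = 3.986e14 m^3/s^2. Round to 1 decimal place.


Step 1: mu / r = 3.986e14 / 1.887029e+07 = 21123151.7905
Step 2: v = sqrt(21123151.7905) = 4596.0 m/s

4596.0


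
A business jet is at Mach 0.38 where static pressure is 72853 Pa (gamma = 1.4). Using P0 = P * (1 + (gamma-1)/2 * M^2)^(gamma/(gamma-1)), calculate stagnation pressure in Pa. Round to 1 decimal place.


Step 1: (gamma-1)/2 * M^2 = 0.2 * 0.1444 = 0.02888
Step 2: 1 + 0.02888 = 1.02888
Step 3: Exponent gamma/(gamma-1) = 3.5
Step 4: P0 = 72853 * 1.02888^3.5 = 80486.7 Pa

80486.7


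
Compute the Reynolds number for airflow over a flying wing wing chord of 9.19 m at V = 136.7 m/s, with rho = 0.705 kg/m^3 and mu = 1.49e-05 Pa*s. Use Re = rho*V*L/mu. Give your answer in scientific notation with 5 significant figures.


Step 1: Numerator = rho * V * L = 0.705 * 136.7 * 9.19 = 885.672465
Step 2: Re = 885.672465 / 1.49e-05
Step 3: Re = 5.9441e+07

5.9441e+07


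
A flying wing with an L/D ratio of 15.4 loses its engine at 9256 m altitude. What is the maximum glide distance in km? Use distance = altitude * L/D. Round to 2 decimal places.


Step 1: Glide distance = altitude * L/D = 9256 * 15.4 = 142542.4 m
Step 2: Convert to km: 142542.4 / 1000 = 142.54 km

142.54


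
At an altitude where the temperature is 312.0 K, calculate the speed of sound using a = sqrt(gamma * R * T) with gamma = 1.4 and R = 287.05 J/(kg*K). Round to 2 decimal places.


Step 1: gamma * R * T = 1.4 * 287.05 * 312.0 = 125383.44
Step 2: a = sqrt(125383.44) = 354.10 m/s

354.10


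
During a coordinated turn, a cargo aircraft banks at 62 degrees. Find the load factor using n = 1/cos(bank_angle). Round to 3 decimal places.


Step 1: Convert 62 degrees to radians = 1.082104
Step 2: cos(62 deg) = 0.469472
Step 3: n = 1 / 0.469472 = 2.130

2.130


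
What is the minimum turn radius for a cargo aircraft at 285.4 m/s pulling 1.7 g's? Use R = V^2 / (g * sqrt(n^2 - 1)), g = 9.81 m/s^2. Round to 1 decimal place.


Step 1: V^2 = 285.4^2 = 81453.16
Step 2: n^2 - 1 = 1.7^2 - 1 = 1.89
Step 3: sqrt(1.89) = 1.374773
Step 4: R = 81453.16 / (9.81 * 1.374773) = 6039.6 m

6039.6


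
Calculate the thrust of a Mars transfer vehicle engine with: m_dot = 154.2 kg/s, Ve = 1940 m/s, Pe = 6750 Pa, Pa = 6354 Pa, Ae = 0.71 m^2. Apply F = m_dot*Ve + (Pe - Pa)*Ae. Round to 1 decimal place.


Step 1: Momentum thrust = m_dot * Ve = 154.2 * 1940 = 299148.0 N
Step 2: Pressure thrust = (Pe - Pa) * Ae = (6750 - 6354) * 0.71 = 281.16 N
Step 3: Total thrust F = 299148.0 + 281.16 = 299429.2 N

299429.2


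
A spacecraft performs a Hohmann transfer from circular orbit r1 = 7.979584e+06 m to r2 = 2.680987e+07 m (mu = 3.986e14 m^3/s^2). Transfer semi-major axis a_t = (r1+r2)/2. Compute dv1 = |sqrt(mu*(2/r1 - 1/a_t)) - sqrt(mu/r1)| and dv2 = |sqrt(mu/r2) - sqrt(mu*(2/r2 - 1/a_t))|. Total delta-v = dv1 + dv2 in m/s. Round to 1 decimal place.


Step 1: Transfer semi-major axis a_t = (7.979584e+06 + 2.680987e+07) / 2 = 1.739473e+07 m
Step 2: v1 (circular at r1) = sqrt(mu/r1) = 7067.71 m/s
Step 3: v_t1 = sqrt(mu*(2/r1 - 1/a_t)) = 8774.39 m/s
Step 4: dv1 = |8774.39 - 7067.71| = 1706.69 m/s
Step 5: v2 (circular at r2) = 3855.86 m/s, v_t2 = 2611.58 m/s
Step 6: dv2 = |3855.86 - 2611.58| = 1244.28 m/s
Step 7: Total delta-v = 1706.69 + 1244.28 = 2951.0 m/s

2951.0


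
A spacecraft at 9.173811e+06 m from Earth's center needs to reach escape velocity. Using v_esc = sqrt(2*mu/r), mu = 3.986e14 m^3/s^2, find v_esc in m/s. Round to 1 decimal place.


Step 1: 2*mu/r = 2 * 3.986e14 / 9.173811e+06 = 86899544.802
Step 2: v_esc = sqrt(86899544.802) = 9322.0 m/s

9322.0


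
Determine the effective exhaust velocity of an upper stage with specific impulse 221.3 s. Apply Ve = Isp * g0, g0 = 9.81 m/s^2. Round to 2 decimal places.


Step 1: Ve = Isp * g0 = 221.3 * 9.81
Step 2: Ve = 2170.95 m/s

2170.95


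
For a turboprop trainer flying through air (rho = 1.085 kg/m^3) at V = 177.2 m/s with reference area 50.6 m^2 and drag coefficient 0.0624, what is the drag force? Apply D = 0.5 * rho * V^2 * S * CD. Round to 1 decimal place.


Step 1: Dynamic pressure q = 0.5 * 1.085 * 177.2^2 = 17034.4132 Pa
Step 2: Drag D = q * S * CD = 17034.4132 * 50.6 * 0.0624
Step 3: D = 53785.1 N

53785.1


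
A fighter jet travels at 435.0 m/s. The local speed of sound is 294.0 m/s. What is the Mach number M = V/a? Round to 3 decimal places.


Step 1: M = V / a = 435.0 / 294.0
Step 2: M = 1.480

1.480


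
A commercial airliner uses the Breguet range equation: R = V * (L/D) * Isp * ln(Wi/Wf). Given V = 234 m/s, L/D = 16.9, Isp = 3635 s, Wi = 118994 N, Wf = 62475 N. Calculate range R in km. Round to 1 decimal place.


Step 1: Coefficient = V * (L/D) * Isp = 234 * 16.9 * 3635 = 14374971.0 m
Step 2: Wi/Wf = 118994 / 62475 = 1.904666
Step 3: ln(1.904666) = 0.644307
Step 4: R = 14374971.0 * 0.644307 = 9261888.6 m = 9261.9 km

9261.9


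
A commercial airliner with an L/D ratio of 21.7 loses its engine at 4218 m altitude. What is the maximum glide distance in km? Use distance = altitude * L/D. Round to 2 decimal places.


Step 1: Glide distance = altitude * L/D = 4218 * 21.7 = 91530.6 m
Step 2: Convert to km: 91530.6 / 1000 = 91.53 km

91.53


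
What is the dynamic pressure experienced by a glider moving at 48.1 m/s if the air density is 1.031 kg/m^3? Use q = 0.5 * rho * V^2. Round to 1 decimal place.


Step 1: V^2 = 48.1^2 = 2313.61
Step 2: q = 0.5 * 1.031 * 2313.61
Step 3: q = 1192.7 Pa

1192.7


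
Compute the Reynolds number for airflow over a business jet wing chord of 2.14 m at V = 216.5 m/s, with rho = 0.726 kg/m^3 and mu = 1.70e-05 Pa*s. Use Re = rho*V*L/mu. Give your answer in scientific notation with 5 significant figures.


Step 1: Numerator = rho * V * L = 0.726 * 216.5 * 2.14 = 336.36306
Step 2: Re = 336.36306 / 1.70e-05
Step 3: Re = 1.9786e+07

1.9786e+07


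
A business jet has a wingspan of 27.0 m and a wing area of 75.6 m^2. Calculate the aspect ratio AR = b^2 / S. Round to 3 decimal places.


Step 1: b^2 = 27.0^2 = 729.0
Step 2: AR = 729.0 / 75.6 = 9.643

9.643


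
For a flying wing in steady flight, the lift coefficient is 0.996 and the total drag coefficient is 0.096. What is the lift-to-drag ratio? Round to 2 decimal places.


Step 1: L/D = CL / CD = 0.996 / 0.096
Step 2: L/D = 10.38

10.38


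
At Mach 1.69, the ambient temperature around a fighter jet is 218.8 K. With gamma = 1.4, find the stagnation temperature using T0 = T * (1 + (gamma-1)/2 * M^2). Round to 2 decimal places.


Step 1: (gamma-1)/2 = 0.2
Step 2: M^2 = 2.8561
Step 3: 1 + 0.2 * 2.8561 = 1.57122
Step 4: T0 = 218.8 * 1.57122 = 343.78 K

343.78


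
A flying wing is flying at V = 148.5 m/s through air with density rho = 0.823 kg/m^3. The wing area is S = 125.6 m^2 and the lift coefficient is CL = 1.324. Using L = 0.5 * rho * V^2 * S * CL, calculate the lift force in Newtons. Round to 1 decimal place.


Step 1: Calculate dynamic pressure q = 0.5 * 0.823 * 148.5^2 = 0.5 * 0.823 * 22052.25 = 9074.5009 Pa
Step 2: Multiply by wing area and lift coefficient: L = 9074.5009 * 125.6 * 1.324
Step 3: L = 1139757.3099 * 1.324 = 1509038.7 N

1509038.7


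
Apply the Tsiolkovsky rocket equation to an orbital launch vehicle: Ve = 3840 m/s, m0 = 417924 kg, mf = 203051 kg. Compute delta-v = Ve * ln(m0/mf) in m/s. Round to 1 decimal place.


Step 1: Mass ratio m0/mf = 417924 / 203051 = 2.058222
Step 2: ln(2.058222) = 0.721842
Step 3: delta-v = 3840 * 0.721842 = 2771.9 m/s

2771.9


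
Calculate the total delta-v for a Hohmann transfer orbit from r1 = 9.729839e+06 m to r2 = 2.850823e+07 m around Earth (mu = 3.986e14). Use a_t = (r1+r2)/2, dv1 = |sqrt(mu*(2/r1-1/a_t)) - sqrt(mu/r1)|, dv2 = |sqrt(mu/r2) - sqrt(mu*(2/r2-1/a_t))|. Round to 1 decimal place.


Step 1: Transfer semi-major axis a_t = (9.729839e+06 + 2.850823e+07) / 2 = 1.911903e+07 m
Step 2: v1 (circular at r1) = sqrt(mu/r1) = 6400.53 m/s
Step 3: v_t1 = sqrt(mu*(2/r1 - 1/a_t)) = 7815.7 m/s
Step 4: dv1 = |7815.7 - 6400.53| = 1415.17 m/s
Step 5: v2 (circular at r2) = 3739.24 m/s, v_t2 = 2667.49 m/s
Step 6: dv2 = |3739.24 - 2667.49| = 1071.75 m/s
Step 7: Total delta-v = 1415.17 + 1071.75 = 2486.9 m/s

2486.9


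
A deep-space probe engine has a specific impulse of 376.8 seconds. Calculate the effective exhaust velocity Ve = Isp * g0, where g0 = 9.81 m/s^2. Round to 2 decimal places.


Step 1: Ve = Isp * g0 = 376.8 * 9.81
Step 2: Ve = 3696.41 m/s

3696.41


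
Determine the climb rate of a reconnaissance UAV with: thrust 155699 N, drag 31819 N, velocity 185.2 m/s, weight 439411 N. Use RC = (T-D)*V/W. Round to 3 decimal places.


Step 1: Excess thrust = T - D = 155699 - 31819 = 123880 N
Step 2: Excess power = 123880 * 185.2 = 22942576.0 W
Step 3: RC = 22942576.0 / 439411 = 52.212 m/s

52.212


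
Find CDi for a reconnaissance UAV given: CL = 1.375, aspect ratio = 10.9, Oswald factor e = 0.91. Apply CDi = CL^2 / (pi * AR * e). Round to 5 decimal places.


Step 1: CL^2 = 1.375^2 = 1.890625
Step 2: pi * AR * e = 3.14159 * 10.9 * 0.91 = 31.161458
Step 3: CDi = 1.890625 / 31.161458 = 0.06067

0.06067


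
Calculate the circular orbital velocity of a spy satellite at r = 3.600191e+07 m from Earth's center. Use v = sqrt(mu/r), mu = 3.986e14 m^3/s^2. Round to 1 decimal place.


Step 1: mu / r = 3.986e14 / 3.600191e+07 = 11071634.8105
Step 2: v = sqrt(11071634.8105) = 3327.4 m/s

3327.4


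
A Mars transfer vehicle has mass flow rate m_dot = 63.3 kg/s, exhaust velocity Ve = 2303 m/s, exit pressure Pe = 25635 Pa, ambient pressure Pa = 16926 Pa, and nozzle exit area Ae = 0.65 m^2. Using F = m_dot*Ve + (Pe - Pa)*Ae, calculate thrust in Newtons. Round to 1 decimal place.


Step 1: Momentum thrust = m_dot * Ve = 63.3 * 2303 = 145779.9 N
Step 2: Pressure thrust = (Pe - Pa) * Ae = (25635 - 16926) * 0.65 = 5660.85 N
Step 3: Total thrust F = 145779.9 + 5660.85 = 151440.8 N

151440.8


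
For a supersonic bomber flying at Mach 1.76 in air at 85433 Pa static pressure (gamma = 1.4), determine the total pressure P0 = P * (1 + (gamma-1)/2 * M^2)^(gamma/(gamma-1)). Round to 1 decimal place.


Step 1: (gamma-1)/2 * M^2 = 0.2 * 3.0976 = 0.61952
Step 2: 1 + 0.61952 = 1.61952
Step 3: Exponent gamma/(gamma-1) = 3.5
Step 4: P0 = 85433 * 1.61952^3.5 = 461825.3 Pa

461825.3


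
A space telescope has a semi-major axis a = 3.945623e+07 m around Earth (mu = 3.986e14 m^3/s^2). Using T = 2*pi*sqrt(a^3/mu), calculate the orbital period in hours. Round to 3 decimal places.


Step 1: a^3 / mu = 6.142523e+22 / 3.986e14 = 1.541024e+08
Step 2: sqrt(1.541024e+08) = 12413.7997 s
Step 3: T = 2*pi * 12413.7997 = 77998.2 s
Step 4: T in hours = 77998.2 / 3600 = 21.666 hours

21.666


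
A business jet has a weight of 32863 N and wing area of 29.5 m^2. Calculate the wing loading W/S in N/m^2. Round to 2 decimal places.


Step 1: Wing loading = W / S = 32863 / 29.5
Step 2: Wing loading = 1114.00 N/m^2

1114.00


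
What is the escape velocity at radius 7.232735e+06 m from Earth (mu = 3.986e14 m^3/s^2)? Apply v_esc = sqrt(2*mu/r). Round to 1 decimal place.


Step 1: 2*mu/r = 2 * 3.986e14 / 7.232735e+06 = 110221098.9342
Step 2: v_esc = sqrt(110221098.9342) = 10498.6 m/s

10498.6


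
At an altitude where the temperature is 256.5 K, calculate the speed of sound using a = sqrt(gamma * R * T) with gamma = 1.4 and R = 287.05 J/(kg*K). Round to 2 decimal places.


Step 1: gamma * R * T = 1.4 * 287.05 * 256.5 = 103079.655
Step 2: a = sqrt(103079.655) = 321.06 m/s

321.06


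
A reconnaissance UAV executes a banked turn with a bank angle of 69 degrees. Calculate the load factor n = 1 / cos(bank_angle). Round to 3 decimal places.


Step 1: Convert 69 degrees to radians = 1.204277
Step 2: cos(69 deg) = 0.358368
Step 3: n = 1 / 0.358368 = 2.790

2.790


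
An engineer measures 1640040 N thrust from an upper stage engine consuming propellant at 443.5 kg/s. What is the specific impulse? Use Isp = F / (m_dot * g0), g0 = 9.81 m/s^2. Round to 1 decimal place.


Step 1: m_dot * g0 = 443.5 * 9.81 = 4350.74
Step 2: Isp = 1640040 / 4350.74 = 377.0 s

377.0


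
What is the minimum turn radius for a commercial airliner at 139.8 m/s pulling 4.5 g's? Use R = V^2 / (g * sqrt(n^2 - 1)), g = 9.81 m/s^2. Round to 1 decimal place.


Step 1: V^2 = 139.8^2 = 19544.04
Step 2: n^2 - 1 = 4.5^2 - 1 = 19.25
Step 3: sqrt(19.25) = 4.387482
Step 4: R = 19544.04 / (9.81 * 4.387482) = 454.1 m

454.1


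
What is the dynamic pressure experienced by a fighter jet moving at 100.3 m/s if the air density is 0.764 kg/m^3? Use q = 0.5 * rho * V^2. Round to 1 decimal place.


Step 1: V^2 = 100.3^2 = 10060.09
Step 2: q = 0.5 * 0.764 * 10060.09
Step 3: q = 3843.0 Pa

3843.0


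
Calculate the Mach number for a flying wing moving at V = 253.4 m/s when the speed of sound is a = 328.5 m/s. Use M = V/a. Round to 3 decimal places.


Step 1: M = V / a = 253.4 / 328.5
Step 2: M = 0.771

0.771


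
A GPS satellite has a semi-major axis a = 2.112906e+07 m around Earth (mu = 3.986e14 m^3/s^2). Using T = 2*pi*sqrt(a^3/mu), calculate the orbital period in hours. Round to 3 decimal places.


Step 1: a^3 / mu = 9.432798e+21 / 3.986e14 = 2.366482e+07
Step 2: sqrt(2.366482e+07) = 4864.6502 s
Step 3: T = 2*pi * 4864.6502 = 30565.5 s
Step 4: T in hours = 30565.5 / 3600 = 8.490 hours

8.490


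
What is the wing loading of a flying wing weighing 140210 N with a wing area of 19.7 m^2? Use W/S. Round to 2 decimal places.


Step 1: Wing loading = W / S = 140210 / 19.7
Step 2: Wing loading = 7117.26 N/m^2

7117.26


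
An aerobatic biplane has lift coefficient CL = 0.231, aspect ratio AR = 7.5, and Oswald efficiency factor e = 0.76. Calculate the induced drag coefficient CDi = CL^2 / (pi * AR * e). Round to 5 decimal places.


Step 1: CL^2 = 0.231^2 = 0.053361
Step 2: pi * AR * e = 3.14159 * 7.5 * 0.76 = 17.907078
Step 3: CDi = 0.053361 / 17.907078 = 0.00298

0.00298


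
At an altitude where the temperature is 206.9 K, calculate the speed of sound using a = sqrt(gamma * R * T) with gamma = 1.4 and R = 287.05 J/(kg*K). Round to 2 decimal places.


Step 1: gamma * R * T = 1.4 * 287.05 * 206.9 = 83146.903
Step 2: a = sqrt(83146.903) = 288.35 m/s

288.35


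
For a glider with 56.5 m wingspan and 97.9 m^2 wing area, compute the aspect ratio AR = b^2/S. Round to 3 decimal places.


Step 1: b^2 = 56.5^2 = 3192.25
Step 2: AR = 3192.25 / 97.9 = 32.607

32.607


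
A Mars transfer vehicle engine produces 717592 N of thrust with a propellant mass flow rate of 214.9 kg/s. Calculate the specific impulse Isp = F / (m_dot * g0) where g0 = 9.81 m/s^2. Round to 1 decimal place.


Step 1: m_dot * g0 = 214.9 * 9.81 = 2108.17
Step 2: Isp = 717592 / 2108.17 = 340.4 s

340.4


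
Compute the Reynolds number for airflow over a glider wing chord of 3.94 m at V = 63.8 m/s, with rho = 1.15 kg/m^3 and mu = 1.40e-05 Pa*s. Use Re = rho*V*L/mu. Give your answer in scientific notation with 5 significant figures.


Step 1: Numerator = rho * V * L = 1.15 * 63.8 * 3.94 = 289.0778
Step 2: Re = 289.0778 / 1.40e-05
Step 3: Re = 2.0648e+07

2.0648e+07


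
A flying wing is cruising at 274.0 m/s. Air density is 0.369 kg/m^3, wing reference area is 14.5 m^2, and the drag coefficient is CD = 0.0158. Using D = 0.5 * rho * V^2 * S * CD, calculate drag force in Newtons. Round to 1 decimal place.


Step 1: Dynamic pressure q = 0.5 * 0.369 * 274.0^2 = 13851.522 Pa
Step 2: Drag D = q * S * CD = 13851.522 * 14.5 * 0.0158
Step 3: D = 3173.4 N

3173.4


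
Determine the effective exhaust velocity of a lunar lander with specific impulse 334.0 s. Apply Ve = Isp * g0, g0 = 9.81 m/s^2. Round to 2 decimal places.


Step 1: Ve = Isp * g0 = 334.0 * 9.81
Step 2: Ve = 3276.54 m/s

3276.54


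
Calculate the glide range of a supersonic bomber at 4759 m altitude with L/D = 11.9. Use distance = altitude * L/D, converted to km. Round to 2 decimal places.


Step 1: Glide distance = altitude * L/D = 4759 * 11.9 = 56632.1 m
Step 2: Convert to km: 56632.1 / 1000 = 56.63 km

56.63


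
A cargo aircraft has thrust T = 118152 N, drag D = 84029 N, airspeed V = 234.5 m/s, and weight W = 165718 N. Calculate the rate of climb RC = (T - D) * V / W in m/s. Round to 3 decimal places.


Step 1: Excess thrust = T - D = 118152 - 84029 = 34123 N
Step 2: Excess power = 34123 * 234.5 = 8001843.5 W
Step 3: RC = 8001843.5 / 165718 = 48.286 m/s

48.286


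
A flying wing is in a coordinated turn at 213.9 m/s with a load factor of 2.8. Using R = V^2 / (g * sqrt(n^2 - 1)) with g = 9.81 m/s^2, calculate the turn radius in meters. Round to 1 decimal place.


Step 1: V^2 = 213.9^2 = 45753.21
Step 2: n^2 - 1 = 2.8^2 - 1 = 6.84
Step 3: sqrt(6.84) = 2.615339
Step 4: R = 45753.21 / (9.81 * 2.615339) = 1783.3 m

1783.3


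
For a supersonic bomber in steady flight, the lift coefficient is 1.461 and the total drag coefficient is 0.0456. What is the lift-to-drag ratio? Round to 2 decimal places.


Step 1: L/D = CL / CD = 1.461 / 0.0456
Step 2: L/D = 32.04

32.04


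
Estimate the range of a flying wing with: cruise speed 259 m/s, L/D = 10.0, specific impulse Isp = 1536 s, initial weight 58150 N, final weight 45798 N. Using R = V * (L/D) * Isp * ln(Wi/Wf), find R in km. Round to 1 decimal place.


Step 1: Coefficient = V * (L/D) * Isp = 259 * 10.0 * 1536 = 3978240.0 m
Step 2: Wi/Wf = 58150 / 45798 = 1.269706
Step 3: ln(1.269706) = 0.238785
Step 4: R = 3978240.0 * 0.238785 = 949945.9 m = 949.9 km

949.9


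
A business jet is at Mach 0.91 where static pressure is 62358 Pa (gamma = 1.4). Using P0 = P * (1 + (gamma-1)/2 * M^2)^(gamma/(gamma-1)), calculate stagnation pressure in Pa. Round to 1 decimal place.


Step 1: (gamma-1)/2 * M^2 = 0.2 * 0.8281 = 0.16562
Step 2: 1 + 0.16562 = 1.16562
Step 3: Exponent gamma/(gamma-1) = 3.5
Step 4: P0 = 62358 * 1.16562^3.5 = 106620.7 Pa

106620.7


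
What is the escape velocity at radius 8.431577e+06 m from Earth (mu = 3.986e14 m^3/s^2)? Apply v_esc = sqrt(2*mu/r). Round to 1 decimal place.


Step 1: 2*mu/r = 2 * 3.986e14 / 8.431577e+06 = 94549335.1955
Step 2: v_esc = sqrt(94549335.1955) = 9723.6 m/s

9723.6


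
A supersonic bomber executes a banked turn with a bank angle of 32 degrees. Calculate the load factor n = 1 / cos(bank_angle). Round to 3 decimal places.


Step 1: Convert 32 degrees to radians = 0.558505
Step 2: cos(32 deg) = 0.848048
Step 3: n = 1 / 0.848048 = 1.179

1.179


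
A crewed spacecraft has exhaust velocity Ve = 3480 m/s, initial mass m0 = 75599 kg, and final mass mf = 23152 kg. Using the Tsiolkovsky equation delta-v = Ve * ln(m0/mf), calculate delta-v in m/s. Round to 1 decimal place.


Step 1: Mass ratio m0/mf = 75599 / 23152 = 3.265333
Step 2: ln(3.265333) = 1.183362
Step 3: delta-v = 3480 * 1.183362 = 4118.1 m/s

4118.1


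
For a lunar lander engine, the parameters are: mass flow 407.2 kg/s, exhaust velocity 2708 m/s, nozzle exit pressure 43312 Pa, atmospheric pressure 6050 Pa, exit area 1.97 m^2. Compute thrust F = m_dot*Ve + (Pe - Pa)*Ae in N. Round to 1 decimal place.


Step 1: Momentum thrust = m_dot * Ve = 407.2 * 2708 = 1102697.6 N
Step 2: Pressure thrust = (Pe - Pa) * Ae = (43312 - 6050) * 1.97 = 73406.14 N
Step 3: Total thrust F = 1102697.6 + 73406.14 = 1176103.7 N

1176103.7


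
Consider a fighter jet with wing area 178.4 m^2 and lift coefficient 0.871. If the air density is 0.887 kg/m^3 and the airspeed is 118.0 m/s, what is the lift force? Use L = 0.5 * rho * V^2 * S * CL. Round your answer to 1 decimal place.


Step 1: Calculate dynamic pressure q = 0.5 * 0.887 * 118.0^2 = 0.5 * 0.887 * 13924.0 = 6175.294 Pa
Step 2: Multiply by wing area and lift coefficient: L = 6175.294 * 178.4 * 0.871
Step 3: L = 1101672.4496 * 0.871 = 959556.7 N

959556.7


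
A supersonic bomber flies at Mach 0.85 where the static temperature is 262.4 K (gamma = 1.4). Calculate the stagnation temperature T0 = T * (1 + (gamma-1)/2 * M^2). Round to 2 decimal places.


Step 1: (gamma-1)/2 = 0.2
Step 2: M^2 = 0.7225
Step 3: 1 + 0.2 * 0.7225 = 1.1445
Step 4: T0 = 262.4 * 1.1445 = 300.32 K

300.32


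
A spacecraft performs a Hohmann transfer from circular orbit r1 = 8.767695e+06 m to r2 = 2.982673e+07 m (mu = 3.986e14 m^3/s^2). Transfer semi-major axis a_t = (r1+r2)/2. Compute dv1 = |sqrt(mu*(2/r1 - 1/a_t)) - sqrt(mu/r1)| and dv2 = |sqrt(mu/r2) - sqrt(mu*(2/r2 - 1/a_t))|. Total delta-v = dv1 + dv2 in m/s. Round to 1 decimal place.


Step 1: Transfer semi-major axis a_t = (8.767695e+06 + 2.982673e+07) / 2 = 1.929721e+07 m
Step 2: v1 (circular at r1) = sqrt(mu/r1) = 6742.58 m/s
Step 3: v_t1 = sqrt(mu*(2/r1 - 1/a_t)) = 8382.65 m/s
Step 4: dv1 = |8382.65 - 6742.58| = 1640.08 m/s
Step 5: v2 (circular at r2) = 3655.66 m/s, v_t2 = 2464.12 m/s
Step 6: dv2 = |3655.66 - 2464.12| = 1191.54 m/s
Step 7: Total delta-v = 1640.08 + 1191.54 = 2831.6 m/s

2831.6


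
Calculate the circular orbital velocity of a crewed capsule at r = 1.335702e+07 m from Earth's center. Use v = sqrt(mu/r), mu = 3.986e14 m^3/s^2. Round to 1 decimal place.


Step 1: mu / r = 3.986e14 / 1.335702e+07 = 29841985.7124
Step 2: v = sqrt(29841985.7124) = 5462.8 m/s

5462.8


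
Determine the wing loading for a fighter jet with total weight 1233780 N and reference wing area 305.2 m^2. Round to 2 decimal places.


Step 1: Wing loading = W / S = 1233780 / 305.2
Step 2: Wing loading = 4042.53 N/m^2

4042.53


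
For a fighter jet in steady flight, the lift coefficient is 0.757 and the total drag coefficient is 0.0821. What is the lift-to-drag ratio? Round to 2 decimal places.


Step 1: L/D = CL / CD = 0.757 / 0.0821
Step 2: L/D = 9.22

9.22


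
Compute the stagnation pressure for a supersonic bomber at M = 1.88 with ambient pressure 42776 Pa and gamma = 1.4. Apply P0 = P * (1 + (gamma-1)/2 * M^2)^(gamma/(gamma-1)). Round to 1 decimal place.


Step 1: (gamma-1)/2 * M^2 = 0.2 * 3.5344 = 0.70688
Step 2: 1 + 0.70688 = 1.70688
Step 3: Exponent gamma/(gamma-1) = 3.5
Step 4: P0 = 42776 * 1.70688^3.5 = 277914.1 Pa

277914.1


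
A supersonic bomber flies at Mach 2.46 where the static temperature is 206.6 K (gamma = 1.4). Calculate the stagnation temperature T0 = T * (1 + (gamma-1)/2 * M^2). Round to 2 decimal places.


Step 1: (gamma-1)/2 = 0.2
Step 2: M^2 = 6.0516
Step 3: 1 + 0.2 * 6.0516 = 2.21032
Step 4: T0 = 206.6 * 2.21032 = 456.65 K

456.65


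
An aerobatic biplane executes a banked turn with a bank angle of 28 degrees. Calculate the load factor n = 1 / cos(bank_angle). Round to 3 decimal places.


Step 1: Convert 28 degrees to radians = 0.488692
Step 2: cos(28 deg) = 0.882948
Step 3: n = 1 / 0.882948 = 1.133

1.133


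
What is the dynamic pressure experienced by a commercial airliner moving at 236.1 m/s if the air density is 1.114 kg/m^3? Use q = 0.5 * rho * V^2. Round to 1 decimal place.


Step 1: V^2 = 236.1^2 = 55743.21
Step 2: q = 0.5 * 1.114 * 55743.21
Step 3: q = 31049.0 Pa

31049.0


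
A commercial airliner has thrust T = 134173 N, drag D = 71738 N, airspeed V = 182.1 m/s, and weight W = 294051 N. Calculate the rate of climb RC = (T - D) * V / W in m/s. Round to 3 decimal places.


Step 1: Excess thrust = T - D = 134173 - 71738 = 62435 N
Step 2: Excess power = 62435 * 182.1 = 11369413.5 W
Step 3: RC = 11369413.5 / 294051 = 38.665 m/s

38.665


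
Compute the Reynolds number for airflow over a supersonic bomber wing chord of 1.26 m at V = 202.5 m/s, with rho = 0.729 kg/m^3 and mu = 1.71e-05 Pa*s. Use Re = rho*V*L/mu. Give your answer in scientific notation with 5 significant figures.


Step 1: Numerator = rho * V * L = 0.729 * 202.5 * 1.26 = 186.00435
Step 2: Re = 186.00435 / 1.71e-05
Step 3: Re = 1.0877e+07

1.0877e+07


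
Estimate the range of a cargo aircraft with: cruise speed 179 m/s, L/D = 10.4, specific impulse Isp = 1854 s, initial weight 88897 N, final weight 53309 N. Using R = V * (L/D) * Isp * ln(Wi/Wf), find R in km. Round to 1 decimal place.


Step 1: Coefficient = V * (L/D) * Isp = 179 * 10.4 * 1854 = 3451406.4 m
Step 2: Wi/Wf = 88897 / 53309 = 1.66758
Step 3: ln(1.66758) = 0.511373
Step 4: R = 3451406.4 * 0.511373 = 1764956.8 m = 1765.0 km

1765.0


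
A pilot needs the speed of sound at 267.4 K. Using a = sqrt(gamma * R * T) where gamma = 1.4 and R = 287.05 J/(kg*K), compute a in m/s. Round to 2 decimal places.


Step 1: gamma * R * T = 1.4 * 287.05 * 267.4 = 107460.038
Step 2: a = sqrt(107460.038) = 327.81 m/s

327.81


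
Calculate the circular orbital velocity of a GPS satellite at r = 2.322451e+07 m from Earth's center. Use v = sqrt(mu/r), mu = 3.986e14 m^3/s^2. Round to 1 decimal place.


Step 1: mu / r = 3.986e14 / 2.322451e+07 = 17162902.4681
Step 2: v = sqrt(17162902.4681) = 4142.8 m/s

4142.8


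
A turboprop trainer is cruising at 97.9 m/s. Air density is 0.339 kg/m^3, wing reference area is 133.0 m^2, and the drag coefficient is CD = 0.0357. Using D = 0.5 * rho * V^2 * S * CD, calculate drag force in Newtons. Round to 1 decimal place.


Step 1: Dynamic pressure q = 0.5 * 0.339 * 97.9^2 = 1624.5575 Pa
Step 2: Drag D = q * S * CD = 1624.5575 * 133.0 * 0.0357
Step 3: D = 7713.6 N

7713.6


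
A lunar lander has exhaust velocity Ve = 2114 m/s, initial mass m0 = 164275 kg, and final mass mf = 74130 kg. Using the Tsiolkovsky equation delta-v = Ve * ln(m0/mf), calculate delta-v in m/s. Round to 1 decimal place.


Step 1: Mass ratio m0/mf = 164275 / 74130 = 2.216039
Step 2: ln(2.216039) = 0.795722
Step 3: delta-v = 2114 * 0.795722 = 1682.2 m/s

1682.2


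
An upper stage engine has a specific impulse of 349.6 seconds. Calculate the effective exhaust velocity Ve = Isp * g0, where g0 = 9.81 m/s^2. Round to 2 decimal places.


Step 1: Ve = Isp * g0 = 349.6 * 9.81
Step 2: Ve = 3429.58 m/s

3429.58


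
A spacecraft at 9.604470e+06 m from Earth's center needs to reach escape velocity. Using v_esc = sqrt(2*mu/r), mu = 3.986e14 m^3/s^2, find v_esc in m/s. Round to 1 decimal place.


Step 1: 2*mu/r = 2 * 3.986e14 / 9.604470e+06 = 83003018.3862
Step 2: v_esc = sqrt(83003018.3862) = 9110.6 m/s

9110.6


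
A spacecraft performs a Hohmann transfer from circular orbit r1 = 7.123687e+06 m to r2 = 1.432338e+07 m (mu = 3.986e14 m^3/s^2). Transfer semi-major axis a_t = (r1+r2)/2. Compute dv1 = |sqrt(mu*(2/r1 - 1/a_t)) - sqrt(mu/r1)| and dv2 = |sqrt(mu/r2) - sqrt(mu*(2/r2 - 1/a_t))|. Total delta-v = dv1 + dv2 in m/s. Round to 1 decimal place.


Step 1: Transfer semi-major axis a_t = (7.123687e+06 + 1.432338e+07) / 2 = 1.072353e+07 m
Step 2: v1 (circular at r1) = sqrt(mu/r1) = 7480.25 m/s
Step 3: v_t1 = sqrt(mu*(2/r1 - 1/a_t)) = 8645.1 m/s
Step 4: dv1 = |8645.1 - 7480.25| = 1164.85 m/s
Step 5: v2 (circular at r2) = 5275.28 m/s, v_t2 = 4299.61 m/s
Step 6: dv2 = |5275.28 - 4299.61| = 975.67 m/s
Step 7: Total delta-v = 1164.85 + 975.67 = 2140.5 m/s

2140.5


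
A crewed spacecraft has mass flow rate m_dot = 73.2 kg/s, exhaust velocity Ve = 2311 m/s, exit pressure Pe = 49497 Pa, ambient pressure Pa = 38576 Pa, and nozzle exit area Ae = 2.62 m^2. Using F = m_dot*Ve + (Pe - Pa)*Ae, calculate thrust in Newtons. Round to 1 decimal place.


Step 1: Momentum thrust = m_dot * Ve = 73.2 * 2311 = 169165.2 N
Step 2: Pressure thrust = (Pe - Pa) * Ae = (49497 - 38576) * 2.62 = 28613.02 N
Step 3: Total thrust F = 169165.2 + 28613.02 = 197778.2 N

197778.2


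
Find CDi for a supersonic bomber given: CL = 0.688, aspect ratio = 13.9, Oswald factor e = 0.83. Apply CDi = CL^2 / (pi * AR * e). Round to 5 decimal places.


Step 1: CL^2 = 0.688^2 = 0.473344
Step 2: pi * AR * e = 3.14159 * 13.9 * 0.83 = 36.244554
Step 3: CDi = 0.473344 / 36.244554 = 0.01306

0.01306


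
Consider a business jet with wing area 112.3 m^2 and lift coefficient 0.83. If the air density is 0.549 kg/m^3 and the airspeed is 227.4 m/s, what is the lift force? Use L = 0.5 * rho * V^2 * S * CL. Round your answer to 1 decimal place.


Step 1: Calculate dynamic pressure q = 0.5 * 0.549 * 227.4^2 = 0.5 * 0.549 * 51710.76 = 14194.6036 Pa
Step 2: Multiply by wing area and lift coefficient: L = 14194.6036 * 112.3 * 0.83
Step 3: L = 1594053.9865 * 0.83 = 1323064.8 N

1323064.8


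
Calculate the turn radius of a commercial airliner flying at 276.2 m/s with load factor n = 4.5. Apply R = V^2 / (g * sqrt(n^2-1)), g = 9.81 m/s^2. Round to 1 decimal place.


Step 1: V^2 = 276.2^2 = 76286.44
Step 2: n^2 - 1 = 4.5^2 - 1 = 19.25
Step 3: sqrt(19.25) = 4.387482
Step 4: R = 76286.44 / (9.81 * 4.387482) = 1772.4 m

1772.4


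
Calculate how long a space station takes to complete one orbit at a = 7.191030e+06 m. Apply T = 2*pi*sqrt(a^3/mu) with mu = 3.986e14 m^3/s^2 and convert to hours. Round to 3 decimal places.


Step 1: a^3 / mu = 3.718547e+20 / 3.986e14 = 9.329020e+05
Step 2: sqrt(9.329020e+05) = 965.8685 s
Step 3: T = 2*pi * 965.8685 = 6068.73 s
Step 4: T in hours = 6068.73 / 3600 = 1.686 hours

1.686


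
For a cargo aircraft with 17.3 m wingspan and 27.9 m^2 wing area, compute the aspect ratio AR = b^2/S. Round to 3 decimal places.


Step 1: b^2 = 17.3^2 = 299.29
Step 2: AR = 299.29 / 27.9 = 10.727

10.727


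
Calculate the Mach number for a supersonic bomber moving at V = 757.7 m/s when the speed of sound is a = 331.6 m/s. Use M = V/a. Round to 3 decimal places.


Step 1: M = V / a = 757.7 / 331.6
Step 2: M = 2.285

2.285


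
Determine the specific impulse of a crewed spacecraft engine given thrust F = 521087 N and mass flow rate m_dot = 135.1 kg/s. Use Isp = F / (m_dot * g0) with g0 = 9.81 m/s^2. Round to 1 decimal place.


Step 1: m_dot * g0 = 135.1 * 9.81 = 1325.33
Step 2: Isp = 521087 / 1325.33 = 393.2 s

393.2


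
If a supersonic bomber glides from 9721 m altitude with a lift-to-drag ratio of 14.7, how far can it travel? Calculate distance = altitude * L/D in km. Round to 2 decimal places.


Step 1: Glide distance = altitude * L/D = 9721 * 14.7 = 142898.7 m
Step 2: Convert to km: 142898.7 / 1000 = 142.90 km

142.90


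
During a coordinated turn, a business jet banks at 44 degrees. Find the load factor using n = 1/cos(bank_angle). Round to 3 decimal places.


Step 1: Convert 44 degrees to radians = 0.767945
Step 2: cos(44 deg) = 0.71934
Step 3: n = 1 / 0.71934 = 1.390

1.390


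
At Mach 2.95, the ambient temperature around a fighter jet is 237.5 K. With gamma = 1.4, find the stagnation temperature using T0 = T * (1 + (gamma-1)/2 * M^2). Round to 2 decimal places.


Step 1: (gamma-1)/2 = 0.2
Step 2: M^2 = 8.7025
Step 3: 1 + 0.2 * 8.7025 = 2.7405
Step 4: T0 = 237.5 * 2.7405 = 650.87 K

650.87


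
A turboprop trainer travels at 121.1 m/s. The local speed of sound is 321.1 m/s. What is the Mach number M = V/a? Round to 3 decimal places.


Step 1: M = V / a = 121.1 / 321.1
Step 2: M = 0.377

0.377


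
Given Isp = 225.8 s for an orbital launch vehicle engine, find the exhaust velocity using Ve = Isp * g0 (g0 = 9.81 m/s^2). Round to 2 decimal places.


Step 1: Ve = Isp * g0 = 225.8 * 9.81
Step 2: Ve = 2215.10 m/s

2215.10
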